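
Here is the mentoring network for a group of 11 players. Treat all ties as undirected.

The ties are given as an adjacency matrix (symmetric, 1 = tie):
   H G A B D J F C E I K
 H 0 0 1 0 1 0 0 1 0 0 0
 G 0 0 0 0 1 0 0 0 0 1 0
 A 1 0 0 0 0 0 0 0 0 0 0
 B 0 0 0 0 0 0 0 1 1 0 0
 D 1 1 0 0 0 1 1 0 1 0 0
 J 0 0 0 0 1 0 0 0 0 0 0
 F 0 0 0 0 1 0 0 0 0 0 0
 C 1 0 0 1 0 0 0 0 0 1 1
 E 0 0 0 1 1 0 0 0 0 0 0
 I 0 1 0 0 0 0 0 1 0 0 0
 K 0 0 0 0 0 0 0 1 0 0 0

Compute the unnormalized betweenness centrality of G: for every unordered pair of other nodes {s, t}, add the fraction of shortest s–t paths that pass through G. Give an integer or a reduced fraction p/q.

Pairs whose geodesics pass through G — D–I: 1; J–I: 1; F–I: 1; E–I: 1/2.
All other pairs contribute 0.
Summing the contributions gives betweenness(G) = 7/2.

7/2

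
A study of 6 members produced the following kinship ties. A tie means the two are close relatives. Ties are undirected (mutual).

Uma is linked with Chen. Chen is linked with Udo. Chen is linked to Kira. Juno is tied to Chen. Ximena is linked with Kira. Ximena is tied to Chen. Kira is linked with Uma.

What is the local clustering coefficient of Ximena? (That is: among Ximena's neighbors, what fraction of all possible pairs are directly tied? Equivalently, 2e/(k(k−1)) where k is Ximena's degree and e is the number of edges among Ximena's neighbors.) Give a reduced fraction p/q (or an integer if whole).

Ximena's neighbors: Chen and Kira (k = 2).
Possible neighbor pairs: C(2,2) = 1. Edges among them: Chen–Kira → e = 1.
Clustering(Ximena) = 1/1.

1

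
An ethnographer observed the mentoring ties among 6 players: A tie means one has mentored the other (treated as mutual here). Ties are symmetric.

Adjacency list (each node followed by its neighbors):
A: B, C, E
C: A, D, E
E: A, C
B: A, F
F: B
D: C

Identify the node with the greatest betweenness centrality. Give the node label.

A

Unnormalized betweenness of each node: A:6, B:4, C:4, D:0, E:0, F:0.
A has the largest value, 6, making it the main broker — the node through which the most shortest paths run.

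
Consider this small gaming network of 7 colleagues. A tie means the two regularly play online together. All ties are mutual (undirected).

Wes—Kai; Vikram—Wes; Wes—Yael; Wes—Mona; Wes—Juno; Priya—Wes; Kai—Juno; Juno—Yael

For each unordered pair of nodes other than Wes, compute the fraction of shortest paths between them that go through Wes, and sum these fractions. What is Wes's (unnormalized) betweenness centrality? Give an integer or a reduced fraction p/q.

Pairs whose geodesics pass through Wes — Yael–Vikram: 1; Yael–Kai: 1/2; Yael–Mona: 1; Yael–Priya: 1; Juno–Vikram: 1; Juno–Mona: 1; Juno–Priya: 1; Vikram–Kai: 1; Vikram–Mona: 1; Vikram–Priya: 1; Kai–Mona: 1; Kai–Priya: 1; Mona–Priya: 1.
All other pairs contribute 0.
Summing the contributions gives betweenness(Wes) = 25/2.

25/2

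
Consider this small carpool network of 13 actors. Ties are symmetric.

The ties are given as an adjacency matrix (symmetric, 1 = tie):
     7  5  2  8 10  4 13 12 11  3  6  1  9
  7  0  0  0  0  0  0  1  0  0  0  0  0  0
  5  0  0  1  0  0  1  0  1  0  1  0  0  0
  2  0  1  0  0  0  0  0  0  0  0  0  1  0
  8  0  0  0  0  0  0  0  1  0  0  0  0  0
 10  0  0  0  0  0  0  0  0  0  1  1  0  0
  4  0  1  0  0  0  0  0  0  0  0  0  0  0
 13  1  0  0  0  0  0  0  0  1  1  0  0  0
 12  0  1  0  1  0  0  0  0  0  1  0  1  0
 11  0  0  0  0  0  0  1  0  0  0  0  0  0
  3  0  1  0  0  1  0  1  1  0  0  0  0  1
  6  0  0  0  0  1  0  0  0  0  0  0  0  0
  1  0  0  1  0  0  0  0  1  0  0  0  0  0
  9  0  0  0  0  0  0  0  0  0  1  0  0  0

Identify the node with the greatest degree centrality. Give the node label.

Degrees — 1:2, 2:2, 3:5, 4:1, 5:4, 6:1, 7:1, 8:1, 9:1, 10:2, 11:1, 12:4, 13:3.
The maximum is 5, attained only by 3.

3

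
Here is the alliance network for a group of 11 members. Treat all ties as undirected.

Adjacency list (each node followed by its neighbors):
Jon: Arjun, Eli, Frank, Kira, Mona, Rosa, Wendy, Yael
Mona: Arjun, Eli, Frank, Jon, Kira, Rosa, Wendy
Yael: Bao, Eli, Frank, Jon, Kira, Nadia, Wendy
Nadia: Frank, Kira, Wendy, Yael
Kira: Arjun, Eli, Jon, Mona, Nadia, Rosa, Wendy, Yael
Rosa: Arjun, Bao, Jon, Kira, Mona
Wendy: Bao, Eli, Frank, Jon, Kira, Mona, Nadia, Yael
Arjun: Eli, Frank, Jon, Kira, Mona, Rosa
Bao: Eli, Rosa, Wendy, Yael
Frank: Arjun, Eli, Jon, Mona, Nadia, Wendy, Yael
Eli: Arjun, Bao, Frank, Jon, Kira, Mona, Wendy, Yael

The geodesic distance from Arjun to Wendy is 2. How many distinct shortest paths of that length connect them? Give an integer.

The shortest distance is 2. The length-2 paths are: Arjun–Kira–Wendy; Arjun–Eli–Wendy; Arjun–Jon–Wendy; Arjun–Frank–Wendy; Arjun–Mona–Wendy.
That gives 5 distinct shortest paths.

5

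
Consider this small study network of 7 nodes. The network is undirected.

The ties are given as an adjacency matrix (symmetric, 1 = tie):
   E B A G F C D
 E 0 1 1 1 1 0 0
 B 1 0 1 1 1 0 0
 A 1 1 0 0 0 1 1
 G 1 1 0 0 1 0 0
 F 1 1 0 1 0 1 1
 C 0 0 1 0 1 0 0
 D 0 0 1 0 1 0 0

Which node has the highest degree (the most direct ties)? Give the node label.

Degrees — A:4, B:4, C:2, D:2, E:4, F:5, G:3.
The maximum is 5, attained only by F.

F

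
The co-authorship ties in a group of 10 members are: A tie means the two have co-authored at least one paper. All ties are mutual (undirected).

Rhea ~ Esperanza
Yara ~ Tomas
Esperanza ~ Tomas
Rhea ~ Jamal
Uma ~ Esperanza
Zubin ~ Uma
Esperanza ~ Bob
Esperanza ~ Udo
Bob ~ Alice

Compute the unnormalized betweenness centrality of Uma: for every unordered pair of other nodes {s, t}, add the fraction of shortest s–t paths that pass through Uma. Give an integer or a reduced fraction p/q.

8

Pairs whose geodesics pass through Uma — Udo–Zubin: 1; Tomas–Zubin: 1; Rhea–Zubin: 1; Bob–Zubin: 1; Yara–Zubin: 1; Alice–Zubin: 1; Esperanza–Zubin: 1; Jamal–Zubin: 1.
All other pairs contribute 0.
Summing the contributions gives betweenness(Uma) = 8.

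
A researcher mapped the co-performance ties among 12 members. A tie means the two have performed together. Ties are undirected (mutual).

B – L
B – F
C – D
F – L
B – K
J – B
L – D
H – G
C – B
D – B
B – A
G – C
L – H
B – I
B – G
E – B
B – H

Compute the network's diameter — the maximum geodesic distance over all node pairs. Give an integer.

2

Eccentricity of each node (its greatest distance to any other): A:2, B:1, C:2, D:2, E:2, F:2, G:2, H:2, I:2, J:2, K:2, L:2.
The maximum eccentricity is 2, realized for instance by the pair I–D via I – B – D. So the diameter is 2.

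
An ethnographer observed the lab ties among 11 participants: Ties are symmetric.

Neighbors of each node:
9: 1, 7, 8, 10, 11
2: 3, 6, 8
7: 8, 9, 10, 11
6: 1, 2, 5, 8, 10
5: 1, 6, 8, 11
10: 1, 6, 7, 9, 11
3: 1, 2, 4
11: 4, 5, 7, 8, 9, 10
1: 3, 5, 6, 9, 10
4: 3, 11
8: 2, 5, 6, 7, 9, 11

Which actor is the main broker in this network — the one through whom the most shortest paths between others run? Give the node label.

11

Unnormalized betweenness of each node: 1:26/5, 2:39/20, 3:29/10, 4:5/4, 5:6/5, 6:35/12, 7:1/4, 8:119/20, 9:5/3, 10:49/20, 11:109/15.
11 has the largest value, 109/15, making it the main broker — the node through which the most shortest paths run.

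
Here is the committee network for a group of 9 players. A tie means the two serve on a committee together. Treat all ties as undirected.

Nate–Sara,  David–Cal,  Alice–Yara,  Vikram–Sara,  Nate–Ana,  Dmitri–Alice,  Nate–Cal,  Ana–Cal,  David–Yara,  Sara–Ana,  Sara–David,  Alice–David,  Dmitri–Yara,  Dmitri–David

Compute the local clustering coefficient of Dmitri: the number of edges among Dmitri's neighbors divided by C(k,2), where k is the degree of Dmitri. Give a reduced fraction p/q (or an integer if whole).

1

Dmitri's neighbors: Alice, David, and Yara (k = 3).
Possible neighbor pairs: C(3,2) = 3. Edges among them: Alice–David, Alice–Yara, David–Yara → e = 3.
Clustering(Dmitri) = 3/3 = 1.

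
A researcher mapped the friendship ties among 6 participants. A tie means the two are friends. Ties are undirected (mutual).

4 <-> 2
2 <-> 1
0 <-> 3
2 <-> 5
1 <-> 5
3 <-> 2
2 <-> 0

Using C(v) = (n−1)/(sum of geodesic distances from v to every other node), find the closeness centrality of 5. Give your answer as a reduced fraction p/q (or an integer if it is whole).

5/8

Distances from 5: 0:2, 1:1, 2:1, 3:2, 4:2. Sum = 8.
n = 6, so closeness = 5/8.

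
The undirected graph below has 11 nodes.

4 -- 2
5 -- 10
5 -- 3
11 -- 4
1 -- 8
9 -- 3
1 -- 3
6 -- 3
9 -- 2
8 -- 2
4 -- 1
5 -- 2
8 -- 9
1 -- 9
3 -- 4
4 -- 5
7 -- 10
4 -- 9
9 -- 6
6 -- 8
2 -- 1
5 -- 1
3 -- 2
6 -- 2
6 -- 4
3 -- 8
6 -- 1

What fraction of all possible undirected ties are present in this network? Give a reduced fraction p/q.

27/55

There are 27 edges and 11 nodes, so the maximum possible is C(11,2) = 55.
Density = 27/55.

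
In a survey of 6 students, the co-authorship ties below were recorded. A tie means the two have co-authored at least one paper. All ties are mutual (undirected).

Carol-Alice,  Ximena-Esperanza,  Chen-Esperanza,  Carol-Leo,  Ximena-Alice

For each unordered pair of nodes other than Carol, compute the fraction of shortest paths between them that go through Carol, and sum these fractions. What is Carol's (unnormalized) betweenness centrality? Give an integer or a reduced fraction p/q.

4

Pairs whose geodesics pass through Carol — Alice–Leo: 1; Esperanza–Leo: 1; Leo–Ximena: 1; Leo–Chen: 1.
All other pairs contribute 0.
Summing the contributions gives betweenness(Carol) = 4.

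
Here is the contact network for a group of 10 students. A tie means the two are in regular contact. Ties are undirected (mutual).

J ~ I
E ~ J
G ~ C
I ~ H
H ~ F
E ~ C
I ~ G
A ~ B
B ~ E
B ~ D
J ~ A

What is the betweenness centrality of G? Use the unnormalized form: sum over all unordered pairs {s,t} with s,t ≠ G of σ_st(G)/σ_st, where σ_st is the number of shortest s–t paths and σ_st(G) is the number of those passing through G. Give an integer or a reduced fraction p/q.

3

Pairs whose geodesics pass through G — F–C: 1; H–C: 1; I–C: 1.
All other pairs contribute 0.
Summing the contributions gives betweenness(G) = 3.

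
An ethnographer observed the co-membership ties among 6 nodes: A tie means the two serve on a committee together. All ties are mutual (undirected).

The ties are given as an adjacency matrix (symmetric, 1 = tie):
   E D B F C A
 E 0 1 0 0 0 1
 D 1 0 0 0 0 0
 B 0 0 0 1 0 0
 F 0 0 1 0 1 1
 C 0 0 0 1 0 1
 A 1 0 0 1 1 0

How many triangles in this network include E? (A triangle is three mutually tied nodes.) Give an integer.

0

E's neighbors are A and D, but none of them are tied to each other, so no triangle contains E.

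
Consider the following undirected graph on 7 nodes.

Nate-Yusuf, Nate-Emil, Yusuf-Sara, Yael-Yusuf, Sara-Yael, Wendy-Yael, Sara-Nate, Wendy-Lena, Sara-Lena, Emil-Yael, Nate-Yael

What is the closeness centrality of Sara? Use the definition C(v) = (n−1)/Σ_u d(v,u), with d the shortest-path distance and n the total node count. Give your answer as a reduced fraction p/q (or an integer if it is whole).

3/4

Distances from Sara: Emil:2, Lena:1, Nate:1, Wendy:2, Yael:1, Yusuf:1. Sum = 8.
n = 7, so closeness = 6/8 = 3/4.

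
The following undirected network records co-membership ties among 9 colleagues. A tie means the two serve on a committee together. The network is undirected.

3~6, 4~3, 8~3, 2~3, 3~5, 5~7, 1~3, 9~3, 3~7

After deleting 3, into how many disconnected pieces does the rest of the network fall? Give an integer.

7

Without 3, the remaining ties split the others into: {5, 7}; {1}; {2}; {6}; {8}; {9}; {4}.
That's 7 separate components.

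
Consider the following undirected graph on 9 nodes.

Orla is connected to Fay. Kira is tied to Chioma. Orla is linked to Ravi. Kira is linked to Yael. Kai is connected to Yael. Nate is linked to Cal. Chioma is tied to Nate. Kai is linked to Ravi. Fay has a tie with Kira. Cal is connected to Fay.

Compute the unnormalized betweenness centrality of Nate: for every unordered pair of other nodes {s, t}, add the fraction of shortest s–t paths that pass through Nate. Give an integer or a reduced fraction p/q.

Pairs whose geodesics pass through Nate — Cal–Chioma: 1.
All other pairs contribute 0.
Summing the contributions gives betweenness(Nate) = 1.

1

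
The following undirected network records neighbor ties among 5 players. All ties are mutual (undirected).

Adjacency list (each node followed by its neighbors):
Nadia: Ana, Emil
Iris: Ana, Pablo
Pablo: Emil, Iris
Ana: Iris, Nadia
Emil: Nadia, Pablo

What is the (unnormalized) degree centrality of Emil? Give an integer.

Emil is directly tied to Nadia and Pablo. That is 2 neighbors, so the degree of Emil is 2.

2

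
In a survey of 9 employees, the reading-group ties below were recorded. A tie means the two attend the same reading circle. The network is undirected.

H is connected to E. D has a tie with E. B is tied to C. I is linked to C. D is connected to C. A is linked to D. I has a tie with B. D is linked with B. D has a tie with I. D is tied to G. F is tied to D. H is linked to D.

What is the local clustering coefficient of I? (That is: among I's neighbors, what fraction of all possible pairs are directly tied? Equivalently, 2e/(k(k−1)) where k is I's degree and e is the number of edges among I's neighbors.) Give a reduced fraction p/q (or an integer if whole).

I's neighbors: B, C, and D (k = 3).
Possible neighbor pairs: C(3,2) = 3. Edges among them: B–C, B–D, C–D → e = 3.
Clustering(I) = 3/3 = 1.

1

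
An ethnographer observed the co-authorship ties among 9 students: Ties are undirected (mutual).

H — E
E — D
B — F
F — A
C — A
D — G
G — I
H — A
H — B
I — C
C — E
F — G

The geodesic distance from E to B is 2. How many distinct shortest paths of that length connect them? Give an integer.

1

The shortest distance is 2, and the only length-2 path is E–H–B. So there is exactly 1 shortest path.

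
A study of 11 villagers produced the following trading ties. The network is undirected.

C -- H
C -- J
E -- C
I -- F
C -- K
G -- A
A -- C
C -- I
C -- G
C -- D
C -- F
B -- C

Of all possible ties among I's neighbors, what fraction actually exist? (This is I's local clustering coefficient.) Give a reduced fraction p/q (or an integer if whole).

1

I's neighbors: C and F (k = 2).
Possible neighbor pairs: C(2,2) = 1. Edges among them: C–F → e = 1.
Clustering(I) = 1/1.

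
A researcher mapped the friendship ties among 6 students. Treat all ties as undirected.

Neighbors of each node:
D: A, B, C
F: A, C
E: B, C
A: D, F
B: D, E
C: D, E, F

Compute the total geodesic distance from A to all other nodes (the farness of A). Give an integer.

9

Distances from A: B:2, C:2, D:1, E:3, F:1.
Sum = 2 + 2 + 1 + 3 + 1 = 9.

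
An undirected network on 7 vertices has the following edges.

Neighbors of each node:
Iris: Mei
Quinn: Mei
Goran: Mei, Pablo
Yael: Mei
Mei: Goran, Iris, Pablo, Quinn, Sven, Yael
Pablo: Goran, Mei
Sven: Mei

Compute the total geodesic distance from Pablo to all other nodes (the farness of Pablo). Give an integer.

Distances from Pablo: Goran:1, Iris:2, Mei:1, Quinn:2, Sven:2, Yael:2.
Sum = 1 + 2 + 1 + 2 + 2 + 2 = 10.

10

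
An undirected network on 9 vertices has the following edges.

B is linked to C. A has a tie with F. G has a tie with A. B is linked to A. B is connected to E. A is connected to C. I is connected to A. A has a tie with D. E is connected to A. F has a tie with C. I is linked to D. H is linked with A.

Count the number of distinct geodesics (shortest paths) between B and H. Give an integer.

1

The shortest distance is 2, and the only length-2 path is B–A–H. So there is exactly 1 shortest path.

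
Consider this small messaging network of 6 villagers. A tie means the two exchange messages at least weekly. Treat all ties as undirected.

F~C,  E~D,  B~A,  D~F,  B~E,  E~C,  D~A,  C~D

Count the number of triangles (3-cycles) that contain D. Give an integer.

2

D's neighbors: A, C, E, and F.
Neighbor pairs that are themselves tied: D–C–E; D–C–F. Each forms one triangle with D, for 2 in total.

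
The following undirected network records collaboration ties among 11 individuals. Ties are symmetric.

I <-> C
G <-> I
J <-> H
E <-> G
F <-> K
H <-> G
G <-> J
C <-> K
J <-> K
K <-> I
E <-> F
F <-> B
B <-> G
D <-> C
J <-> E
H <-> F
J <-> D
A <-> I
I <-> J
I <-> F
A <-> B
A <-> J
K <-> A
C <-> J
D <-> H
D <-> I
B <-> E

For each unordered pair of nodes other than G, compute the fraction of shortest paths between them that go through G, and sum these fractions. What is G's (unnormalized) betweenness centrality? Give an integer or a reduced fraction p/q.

Pairs whose geodesics pass through G — B–H: 1/2; B–J: 1/3; B–I: 1/3; B–C: 2/8; B–D: 3/8; E–H: 1/3; E–I: 1/3; H–I: 1/4.
All other pairs contribute 0.
Summing the contributions gives betweenness(G) = 65/24.

65/24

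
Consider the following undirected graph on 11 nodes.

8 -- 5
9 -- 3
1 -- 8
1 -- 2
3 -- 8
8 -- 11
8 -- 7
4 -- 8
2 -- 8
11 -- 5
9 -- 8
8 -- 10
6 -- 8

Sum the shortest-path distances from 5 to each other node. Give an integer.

18

Distances from 5: 1:2, 2:2, 3:2, 4:2, 6:2, 7:2, 8:1, 9:2, 10:2, 11:1.
Sum = 2 + 2 + 2 + 2 + 2 + 2 + 1 + 2 + 2 + 1 = 18.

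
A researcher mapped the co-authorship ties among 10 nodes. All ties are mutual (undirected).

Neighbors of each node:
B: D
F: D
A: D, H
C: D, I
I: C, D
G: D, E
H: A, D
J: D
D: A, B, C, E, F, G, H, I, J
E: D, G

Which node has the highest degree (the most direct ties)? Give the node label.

D

Degrees — A:2, B:1, C:2, D:9, E:2, F:1, G:2, H:2, I:2, J:1.
The maximum is 9, attained only by D.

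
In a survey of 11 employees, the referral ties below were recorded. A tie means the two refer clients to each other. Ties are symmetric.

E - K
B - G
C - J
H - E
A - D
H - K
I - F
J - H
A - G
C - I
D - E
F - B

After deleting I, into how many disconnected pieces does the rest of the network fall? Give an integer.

1

I's neighbors (C and F) remain reachable from one another through other ties, so the rest of the network stays in one piece.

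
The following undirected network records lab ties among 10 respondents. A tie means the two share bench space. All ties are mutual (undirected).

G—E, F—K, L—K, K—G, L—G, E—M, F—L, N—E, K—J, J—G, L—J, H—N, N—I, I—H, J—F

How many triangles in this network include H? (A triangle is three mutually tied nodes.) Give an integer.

H's neighbors: I and N.
Neighbor pairs that are themselves tied: H–I–N. Each forms one triangle with H, for 1 in total.

1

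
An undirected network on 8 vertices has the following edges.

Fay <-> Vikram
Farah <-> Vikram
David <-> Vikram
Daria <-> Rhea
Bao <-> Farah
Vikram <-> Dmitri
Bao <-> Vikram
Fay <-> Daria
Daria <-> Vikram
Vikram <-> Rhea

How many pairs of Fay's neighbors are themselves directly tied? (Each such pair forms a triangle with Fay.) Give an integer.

1

Fay's neighbors: Daria and Vikram.
Neighbor pairs that are themselves tied: Fay–Daria–Vikram. Each forms one triangle with Fay, for 1 in total.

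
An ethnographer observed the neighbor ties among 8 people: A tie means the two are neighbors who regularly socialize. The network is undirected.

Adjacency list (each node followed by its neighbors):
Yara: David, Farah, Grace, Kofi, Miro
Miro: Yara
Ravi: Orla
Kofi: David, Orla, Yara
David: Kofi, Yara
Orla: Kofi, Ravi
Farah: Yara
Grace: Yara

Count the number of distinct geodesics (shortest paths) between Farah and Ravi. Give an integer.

The shortest distance is 4, and the only length-4 path is Farah–Yara–Kofi–Orla–Ravi. So there is exactly 1 shortest path.

1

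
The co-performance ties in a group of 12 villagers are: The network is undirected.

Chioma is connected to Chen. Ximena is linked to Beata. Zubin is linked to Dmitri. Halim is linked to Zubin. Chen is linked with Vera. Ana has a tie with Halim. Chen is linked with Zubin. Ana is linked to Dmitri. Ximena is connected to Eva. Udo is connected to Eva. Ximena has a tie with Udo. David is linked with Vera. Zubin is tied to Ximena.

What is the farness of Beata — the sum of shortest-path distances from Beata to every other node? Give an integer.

33

Distances from Beata: Ana:4, Chen:3, Chioma:4, David:5, Dmitri:3, Eva:2, Halim:3, Udo:2, Vera:4, Ximena:1, Zubin:2.
Sum = 4 + 3 + 4 + 5 + 3 + 2 + 3 + 2 + 4 + 1 + 2 = 33.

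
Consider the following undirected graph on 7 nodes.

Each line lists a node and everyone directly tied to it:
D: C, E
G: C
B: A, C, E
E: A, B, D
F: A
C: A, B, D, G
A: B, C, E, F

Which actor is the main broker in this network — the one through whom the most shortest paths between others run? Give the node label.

Unnormalized betweenness of each node: A:17/3, B:2/3, C:13/2, D:2/3, E:3/2, F:0, G:0.
C has the largest value, 13/2, making it the main broker — the node through which the most shortest paths run.

C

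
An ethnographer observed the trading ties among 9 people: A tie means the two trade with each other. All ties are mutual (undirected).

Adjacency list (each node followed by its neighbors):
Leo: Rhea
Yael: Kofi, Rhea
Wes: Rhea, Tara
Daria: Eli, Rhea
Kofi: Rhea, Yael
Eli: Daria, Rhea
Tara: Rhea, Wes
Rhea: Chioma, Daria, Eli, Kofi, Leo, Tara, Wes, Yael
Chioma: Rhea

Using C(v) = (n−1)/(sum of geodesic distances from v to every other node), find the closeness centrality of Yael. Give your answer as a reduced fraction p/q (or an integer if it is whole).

Distances from Yael: Chioma:2, Daria:2, Eli:2, Kofi:1, Leo:2, Rhea:1, Tara:2, Wes:2. Sum = 14.
n = 9, so closeness = 8/14 = 4/7.

4/7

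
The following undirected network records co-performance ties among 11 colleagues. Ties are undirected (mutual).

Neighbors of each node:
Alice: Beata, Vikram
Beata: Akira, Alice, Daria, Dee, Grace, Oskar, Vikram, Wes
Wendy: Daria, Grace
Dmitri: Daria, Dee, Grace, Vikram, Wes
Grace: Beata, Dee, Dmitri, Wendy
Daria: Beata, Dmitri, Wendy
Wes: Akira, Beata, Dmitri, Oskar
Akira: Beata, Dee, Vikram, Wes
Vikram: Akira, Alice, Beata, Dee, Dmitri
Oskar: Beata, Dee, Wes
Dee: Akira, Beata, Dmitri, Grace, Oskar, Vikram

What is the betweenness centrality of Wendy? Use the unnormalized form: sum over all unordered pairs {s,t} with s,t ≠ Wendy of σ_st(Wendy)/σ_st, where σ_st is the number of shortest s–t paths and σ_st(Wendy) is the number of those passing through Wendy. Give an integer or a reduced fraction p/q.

1/3

Pairs whose geodesics pass through Wendy — Daria–Grace: 1/3.
All other pairs contribute 0.
Summing the contributions gives betweenness(Wendy) = 1/3.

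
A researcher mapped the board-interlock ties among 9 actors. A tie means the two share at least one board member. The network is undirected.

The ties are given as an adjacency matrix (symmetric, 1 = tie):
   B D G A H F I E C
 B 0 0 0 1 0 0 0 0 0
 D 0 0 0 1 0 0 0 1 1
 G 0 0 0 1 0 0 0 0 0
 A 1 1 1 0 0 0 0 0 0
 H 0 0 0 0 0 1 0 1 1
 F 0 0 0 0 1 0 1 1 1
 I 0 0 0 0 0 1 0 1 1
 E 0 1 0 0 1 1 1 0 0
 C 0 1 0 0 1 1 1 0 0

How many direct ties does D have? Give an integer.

3

D is directly tied to A, C, and E. That is 3 neighbors, so the degree of D is 3.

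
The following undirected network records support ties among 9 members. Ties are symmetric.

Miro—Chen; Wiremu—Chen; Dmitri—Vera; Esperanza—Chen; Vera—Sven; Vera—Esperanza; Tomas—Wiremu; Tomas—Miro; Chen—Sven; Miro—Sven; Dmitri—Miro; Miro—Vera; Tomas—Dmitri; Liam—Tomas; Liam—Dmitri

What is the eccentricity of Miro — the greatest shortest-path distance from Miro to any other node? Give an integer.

Distances from Miro: Chen:1, Dmitri:1, Esperanza:2, Liam:2, Sven:1, Tomas:1, Vera:1, Wiremu:2.
The largest is 2 (to Wiremu, Liam, and Esperanza), so the eccentricity of Miro is 2.

2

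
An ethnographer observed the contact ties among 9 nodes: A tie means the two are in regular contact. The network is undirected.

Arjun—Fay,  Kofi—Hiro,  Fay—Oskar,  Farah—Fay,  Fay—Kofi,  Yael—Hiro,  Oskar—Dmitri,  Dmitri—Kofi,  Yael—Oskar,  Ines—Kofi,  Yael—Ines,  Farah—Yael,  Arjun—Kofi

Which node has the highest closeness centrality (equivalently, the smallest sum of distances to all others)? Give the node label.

Farness (sum of distances to all others) for each node — Arjun:15, Dmitri:15, Farah:15, Fay:12, Hiro:14, Ines:14, Kofi:11, Oskar:13, Yael:13.
The smallest farness is 11, for Kofi, so Kofi has the highest closeness.

Kofi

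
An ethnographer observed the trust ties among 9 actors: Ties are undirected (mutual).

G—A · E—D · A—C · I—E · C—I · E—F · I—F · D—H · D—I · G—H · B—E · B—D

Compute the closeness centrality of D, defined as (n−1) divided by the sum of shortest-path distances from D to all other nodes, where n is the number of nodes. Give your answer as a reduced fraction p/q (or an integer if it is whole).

8/13

Distances from D: A:3, B:1, C:2, E:1, F:2, G:2, H:1, I:1. Sum = 13.
n = 9, so closeness = 8/13.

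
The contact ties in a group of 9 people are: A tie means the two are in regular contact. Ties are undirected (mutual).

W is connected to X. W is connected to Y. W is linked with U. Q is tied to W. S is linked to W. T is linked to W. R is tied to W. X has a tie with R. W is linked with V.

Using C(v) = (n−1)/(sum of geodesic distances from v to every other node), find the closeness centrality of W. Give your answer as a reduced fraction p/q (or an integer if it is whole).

Distances from W: Q:1, R:1, S:1, T:1, U:1, V:1, X:1, Y:1. Sum = 8.
n = 9, so closeness = 8/8 = 1.

1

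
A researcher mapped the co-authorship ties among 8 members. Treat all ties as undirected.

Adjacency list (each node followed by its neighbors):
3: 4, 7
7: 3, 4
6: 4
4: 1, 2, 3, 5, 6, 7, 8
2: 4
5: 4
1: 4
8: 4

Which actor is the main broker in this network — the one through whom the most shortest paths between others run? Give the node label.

Unnormalized betweenness of each node: 1:0, 2:0, 3:0, 4:20, 5:0, 6:0, 7:0, 8:0.
4 has the largest value, 20, making it the main broker — the node through which the most shortest paths run.

4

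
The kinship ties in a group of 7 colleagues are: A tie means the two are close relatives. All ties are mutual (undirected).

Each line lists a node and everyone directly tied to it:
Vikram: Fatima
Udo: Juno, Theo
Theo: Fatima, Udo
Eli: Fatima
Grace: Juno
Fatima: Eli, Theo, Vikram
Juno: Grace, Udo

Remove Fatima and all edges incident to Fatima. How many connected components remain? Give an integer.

Without Fatima, the remaining ties split the others into: {Grace, Juno, Theo, Udo}; {Eli}; {Vikram}.
That's 3 separate components.

3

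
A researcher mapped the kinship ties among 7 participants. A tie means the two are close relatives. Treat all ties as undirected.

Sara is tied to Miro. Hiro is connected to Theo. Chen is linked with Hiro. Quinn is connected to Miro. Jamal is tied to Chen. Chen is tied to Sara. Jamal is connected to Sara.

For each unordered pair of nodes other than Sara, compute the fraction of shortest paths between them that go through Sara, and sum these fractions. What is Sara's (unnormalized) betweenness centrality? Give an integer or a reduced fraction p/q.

Pairs whose geodesics pass through Sara — Hiro–Quinn: 1; Hiro–Miro: 1; Chen–Quinn: 1; Chen–Miro: 1; Jamal–Quinn: 1; Jamal–Miro: 1; Quinn–Theo: 1; Theo–Miro: 1.
All other pairs contribute 0.
Summing the contributions gives betweenness(Sara) = 8.

8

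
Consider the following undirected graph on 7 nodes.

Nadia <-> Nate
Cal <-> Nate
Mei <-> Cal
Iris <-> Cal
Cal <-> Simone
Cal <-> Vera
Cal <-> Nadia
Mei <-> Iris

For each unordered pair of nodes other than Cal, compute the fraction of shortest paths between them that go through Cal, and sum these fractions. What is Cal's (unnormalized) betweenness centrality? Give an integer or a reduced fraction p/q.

13

Pairs whose geodesics pass through Cal — Iris–Vera: 1; Iris–Nadia: 1; Iris–Nate: 1; Iris–Simone: 1; Mei–Vera: 1; Mei–Nadia: 1; Mei–Nate: 1; Mei–Simone: 1; Vera–Nadia: 1; Vera–Nate: 1; Vera–Simone: 1; Nadia–Simone: 1; Nate–Simone: 1.
All other pairs contribute 0.
Summing the contributions gives betweenness(Cal) = 13.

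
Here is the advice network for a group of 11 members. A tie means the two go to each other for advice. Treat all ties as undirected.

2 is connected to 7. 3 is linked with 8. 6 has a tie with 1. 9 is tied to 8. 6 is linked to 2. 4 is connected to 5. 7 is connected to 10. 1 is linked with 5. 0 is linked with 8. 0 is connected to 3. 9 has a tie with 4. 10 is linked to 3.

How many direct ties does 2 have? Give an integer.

2

2 is directly tied to 6 and 7. That is 2 neighbors, so the degree of 2 is 2.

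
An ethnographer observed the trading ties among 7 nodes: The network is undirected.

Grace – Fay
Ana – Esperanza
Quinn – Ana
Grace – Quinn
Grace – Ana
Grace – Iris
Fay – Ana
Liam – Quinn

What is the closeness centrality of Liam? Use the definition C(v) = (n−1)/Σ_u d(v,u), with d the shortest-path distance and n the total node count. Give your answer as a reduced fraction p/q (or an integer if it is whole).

Distances from Liam: Ana:2, Esperanza:3, Fay:3, Grace:2, Iris:3, Quinn:1. Sum = 14.
n = 7, so closeness = 6/14 = 3/7.

3/7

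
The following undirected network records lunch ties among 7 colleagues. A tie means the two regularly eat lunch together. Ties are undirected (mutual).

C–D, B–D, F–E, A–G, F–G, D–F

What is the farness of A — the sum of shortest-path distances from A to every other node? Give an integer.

Distances from A: B:4, C:4, D:3, E:3, F:2, G:1.
Sum = 4 + 4 + 3 + 3 + 2 + 1 = 17.

17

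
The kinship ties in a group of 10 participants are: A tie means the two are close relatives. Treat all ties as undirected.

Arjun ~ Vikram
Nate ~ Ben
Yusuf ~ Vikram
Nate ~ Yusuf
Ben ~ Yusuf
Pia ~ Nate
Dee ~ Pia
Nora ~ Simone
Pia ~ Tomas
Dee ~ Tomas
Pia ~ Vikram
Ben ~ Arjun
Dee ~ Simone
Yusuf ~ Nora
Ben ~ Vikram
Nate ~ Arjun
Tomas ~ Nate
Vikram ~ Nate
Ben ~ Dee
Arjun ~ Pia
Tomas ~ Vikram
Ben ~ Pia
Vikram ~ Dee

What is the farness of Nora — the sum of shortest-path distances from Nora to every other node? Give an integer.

Distances from Nora: Arjun:3, Ben:2, Dee:2, Nate:2, Pia:3, Simone:1, Tomas:3, Vikram:2, Yusuf:1.
Sum = 3 + 2 + 2 + 2 + 3 + 1 + 3 + 2 + 1 = 19.

19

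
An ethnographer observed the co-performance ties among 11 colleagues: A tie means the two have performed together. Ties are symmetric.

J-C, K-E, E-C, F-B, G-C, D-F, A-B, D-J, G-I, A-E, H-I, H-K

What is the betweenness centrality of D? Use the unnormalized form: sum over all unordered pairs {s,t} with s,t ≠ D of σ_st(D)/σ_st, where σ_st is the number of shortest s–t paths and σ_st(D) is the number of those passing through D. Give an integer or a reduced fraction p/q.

Pairs whose geodesics pass through D — B–J: 1; F–J: 1; F–C: 1; F–G: 1; F–I: 1.
All other pairs contribute 0.
Summing the contributions gives betweenness(D) = 5.

5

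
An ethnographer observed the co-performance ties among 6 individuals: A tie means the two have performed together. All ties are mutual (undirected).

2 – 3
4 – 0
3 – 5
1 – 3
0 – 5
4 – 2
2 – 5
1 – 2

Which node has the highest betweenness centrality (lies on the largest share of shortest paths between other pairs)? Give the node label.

Unnormalized betweenness of each node: 0:1/2, 1:0, 2:11/3, 3:5/6, 4:5/6, 5:13/6.
2 has the largest value, 11/3, making it the main broker — the node through which the most shortest paths run.

2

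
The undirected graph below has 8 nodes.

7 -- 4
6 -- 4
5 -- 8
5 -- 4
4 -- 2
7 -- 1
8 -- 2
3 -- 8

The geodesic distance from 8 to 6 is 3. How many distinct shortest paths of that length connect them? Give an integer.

2

The shortest distance is 3. The length-3 paths are: 8–2–4–6; 8–5–4–6.
That gives 2 distinct shortest paths.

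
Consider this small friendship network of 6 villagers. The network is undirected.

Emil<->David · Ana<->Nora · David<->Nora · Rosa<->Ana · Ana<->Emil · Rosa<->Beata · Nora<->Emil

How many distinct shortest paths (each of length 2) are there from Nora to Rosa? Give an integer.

The shortest distance is 2, and the only length-2 path is Nora–Ana–Rosa. So there is exactly 1 shortest path.

1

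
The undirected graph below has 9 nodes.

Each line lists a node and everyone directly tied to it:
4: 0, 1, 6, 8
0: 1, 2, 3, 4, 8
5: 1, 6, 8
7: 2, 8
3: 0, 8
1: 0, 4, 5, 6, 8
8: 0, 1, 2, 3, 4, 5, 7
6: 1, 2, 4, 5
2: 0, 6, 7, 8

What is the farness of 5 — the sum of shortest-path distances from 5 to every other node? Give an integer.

13

Distances from 5: 0:2, 1:1, 2:2, 3:2, 4:2, 6:1, 7:2, 8:1.
Sum = 2 + 1 + 2 + 2 + 2 + 1 + 2 + 1 = 13.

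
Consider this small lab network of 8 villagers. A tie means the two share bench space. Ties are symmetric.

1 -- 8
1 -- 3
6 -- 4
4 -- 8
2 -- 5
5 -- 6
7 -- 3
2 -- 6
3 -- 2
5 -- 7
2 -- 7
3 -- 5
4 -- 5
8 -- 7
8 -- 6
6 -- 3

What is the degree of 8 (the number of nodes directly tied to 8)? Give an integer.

4

8 is directly tied to 1, 4, 6, and 7. That is 4 neighbors, so the degree of 8 is 4.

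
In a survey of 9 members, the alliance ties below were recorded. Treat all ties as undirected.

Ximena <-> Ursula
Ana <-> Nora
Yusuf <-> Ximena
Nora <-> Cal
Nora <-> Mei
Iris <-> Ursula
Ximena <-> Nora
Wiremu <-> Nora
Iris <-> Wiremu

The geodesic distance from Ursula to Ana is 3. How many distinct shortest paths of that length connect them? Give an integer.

The shortest distance is 3, and the only length-3 path is Ursula–Ximena–Nora–Ana. So there is exactly 1 shortest path.

1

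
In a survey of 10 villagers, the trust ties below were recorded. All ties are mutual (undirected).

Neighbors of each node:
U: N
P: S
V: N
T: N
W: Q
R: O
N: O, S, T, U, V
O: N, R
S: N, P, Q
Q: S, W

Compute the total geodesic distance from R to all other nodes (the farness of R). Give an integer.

28

Distances from R: N:2, O:1, P:4, Q:4, S:3, T:3, U:3, V:3, W:5.
Sum = 2 + 1 + 4 + 4 + 3 + 3 + 3 + 3 + 5 = 28.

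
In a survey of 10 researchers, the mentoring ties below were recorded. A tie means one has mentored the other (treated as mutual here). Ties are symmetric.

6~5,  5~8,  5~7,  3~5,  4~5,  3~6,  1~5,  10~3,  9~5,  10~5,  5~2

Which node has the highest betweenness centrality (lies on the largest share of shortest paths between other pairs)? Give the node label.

Unnormalized betweenness of each node: 1:0, 2:0, 3:1/2, 4:0, 5:67/2, 6:0, 7:0, 8:0, 9:0, 10:0.
5 has the largest value, 67/2, making it the main broker — the node through which the most shortest paths run.

5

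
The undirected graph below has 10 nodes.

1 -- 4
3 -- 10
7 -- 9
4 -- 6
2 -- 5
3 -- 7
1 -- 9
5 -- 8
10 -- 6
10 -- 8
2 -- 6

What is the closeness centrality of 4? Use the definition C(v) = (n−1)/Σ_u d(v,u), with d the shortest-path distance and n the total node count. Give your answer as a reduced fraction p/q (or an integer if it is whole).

9/20

Distances from 4: 1:1, 2:2, 3:3, 5:3, 6:1, 7:3, 8:3, 9:2, 10:2. Sum = 20.
n = 10, so closeness = 9/20.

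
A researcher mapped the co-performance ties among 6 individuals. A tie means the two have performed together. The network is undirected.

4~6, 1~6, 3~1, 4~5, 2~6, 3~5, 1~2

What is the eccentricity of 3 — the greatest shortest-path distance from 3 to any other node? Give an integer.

2

Distances from 3: 1:1, 2:2, 4:2, 5:1, 6:2.
The largest is 2 (to 2, 6, and 4), so the eccentricity of 3 is 2.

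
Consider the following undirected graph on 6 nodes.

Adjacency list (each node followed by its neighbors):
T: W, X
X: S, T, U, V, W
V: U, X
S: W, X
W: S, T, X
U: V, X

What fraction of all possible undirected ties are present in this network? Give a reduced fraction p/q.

8/15

There are 8 edges and 6 nodes, so the maximum possible is C(6,2) = 15.
Density = 8/15.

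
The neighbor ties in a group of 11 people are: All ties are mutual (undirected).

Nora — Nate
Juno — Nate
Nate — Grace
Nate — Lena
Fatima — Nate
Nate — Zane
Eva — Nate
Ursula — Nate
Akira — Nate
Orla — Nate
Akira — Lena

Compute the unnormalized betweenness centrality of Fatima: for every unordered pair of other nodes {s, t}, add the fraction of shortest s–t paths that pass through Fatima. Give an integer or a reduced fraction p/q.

0

No shortest path between any pair of other nodes passes through Fatima.
Summing the contributions gives betweenness(Fatima) = 0.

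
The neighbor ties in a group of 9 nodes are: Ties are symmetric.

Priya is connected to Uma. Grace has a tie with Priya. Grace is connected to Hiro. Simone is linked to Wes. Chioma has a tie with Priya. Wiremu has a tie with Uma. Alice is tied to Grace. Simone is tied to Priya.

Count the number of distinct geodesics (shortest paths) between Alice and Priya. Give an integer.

1

The shortest distance is 2, and the only length-2 path is Alice–Grace–Priya. So there is exactly 1 shortest path.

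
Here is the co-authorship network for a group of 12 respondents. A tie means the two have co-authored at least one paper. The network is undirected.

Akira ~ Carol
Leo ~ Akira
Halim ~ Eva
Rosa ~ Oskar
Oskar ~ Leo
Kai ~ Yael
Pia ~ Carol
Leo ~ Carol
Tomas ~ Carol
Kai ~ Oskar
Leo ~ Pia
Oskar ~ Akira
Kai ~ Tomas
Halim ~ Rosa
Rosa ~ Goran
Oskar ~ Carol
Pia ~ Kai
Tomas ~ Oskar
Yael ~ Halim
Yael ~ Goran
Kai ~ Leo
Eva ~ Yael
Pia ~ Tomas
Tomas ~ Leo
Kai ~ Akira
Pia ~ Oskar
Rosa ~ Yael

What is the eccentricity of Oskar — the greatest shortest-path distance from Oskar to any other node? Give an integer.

Distances from Oskar: Akira:1, Carol:1, Eva:3, Goran:2, Halim:2, Kai:1, Leo:1, Pia:1, Rosa:1, Tomas:1, Yael:2.
The largest is 3 (to Eva), so the eccentricity of Oskar is 3.

3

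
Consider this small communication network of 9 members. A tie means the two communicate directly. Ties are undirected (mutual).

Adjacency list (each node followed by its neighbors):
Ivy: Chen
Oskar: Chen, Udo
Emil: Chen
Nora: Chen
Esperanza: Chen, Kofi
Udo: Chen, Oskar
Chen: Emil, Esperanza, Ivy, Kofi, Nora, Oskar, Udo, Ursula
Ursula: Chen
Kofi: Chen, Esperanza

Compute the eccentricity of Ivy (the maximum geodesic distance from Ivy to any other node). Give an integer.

Distances from Ivy: Chen:1, Emil:2, Esperanza:2, Kofi:2, Nora:2, Oskar:2, Udo:2, Ursula:2.
The largest is 2 (to Ursula, Emil, Esperanza, Udo, Kofi, Nora, and Oskar), so the eccentricity of Ivy is 2.

2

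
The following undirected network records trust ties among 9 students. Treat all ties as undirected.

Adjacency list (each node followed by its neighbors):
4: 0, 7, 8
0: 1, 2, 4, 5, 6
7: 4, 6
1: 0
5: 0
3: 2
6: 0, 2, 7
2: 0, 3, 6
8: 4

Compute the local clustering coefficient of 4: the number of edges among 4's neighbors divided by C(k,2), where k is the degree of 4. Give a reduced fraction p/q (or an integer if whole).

0

4's neighbors: 0, 7, and 8 (k = 3).
Possible neighbor pairs: C(3,2) = 3. Edges among them: none → e = 0.
Clustering(4) = 0/3 = 0.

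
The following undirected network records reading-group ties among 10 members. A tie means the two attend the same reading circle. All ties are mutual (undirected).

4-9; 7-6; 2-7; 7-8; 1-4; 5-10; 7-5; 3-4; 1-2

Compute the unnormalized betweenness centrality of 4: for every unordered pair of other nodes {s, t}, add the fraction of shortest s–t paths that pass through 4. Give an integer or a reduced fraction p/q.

15

Pairs whose geodesics pass through 4 — 8–3: 1; 8–9: 1; 7–3: 1; 7–9: 1; 5–3: 1; 5–9: 1; 3–2: 1; 3–6: 1; 3–10: 1; 3–9: 1; 3–1: 1; 2–9: 1; 6–9: 1; 10–9: 1 … (+1 more pairs).
All other pairs contribute 0.
Summing the contributions gives betweenness(4) = 15.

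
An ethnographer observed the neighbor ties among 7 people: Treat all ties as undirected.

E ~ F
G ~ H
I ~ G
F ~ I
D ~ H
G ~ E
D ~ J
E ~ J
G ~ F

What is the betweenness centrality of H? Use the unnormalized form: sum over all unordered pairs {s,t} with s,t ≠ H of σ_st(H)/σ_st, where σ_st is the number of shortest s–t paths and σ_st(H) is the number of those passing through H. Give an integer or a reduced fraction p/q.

5/2

Pairs whose geodesics pass through H — D–I: 1; D–F: 1/2; D–G: 1.
All other pairs contribute 0.
Summing the contributions gives betweenness(H) = 5/2.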